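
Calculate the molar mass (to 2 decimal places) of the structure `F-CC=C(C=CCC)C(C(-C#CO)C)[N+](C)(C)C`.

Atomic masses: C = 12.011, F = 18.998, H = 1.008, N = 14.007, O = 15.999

Molecular formula: C15H25FNO+.
M = 15×12.011 + 1×18.998 + 25×1.008 + 1×14.007 + 1×15.999 = 254.37 g/mol.

254.37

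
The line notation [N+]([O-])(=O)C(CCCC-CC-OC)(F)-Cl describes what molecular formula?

Heavy atoms from the SMILES: 8 C, 1 Cl, 1 F, 1 N, 3 O.
Implicit hydrogens by atom environment:
  6 × C: 2 H each → 12
  2 × O: no H
  1 × C: 3 H
  1 × C: no H
  1 × Cl: no H
  1 × F: no H
  1 × N (charge +1): no H
  1 × O (charge -1): no H
  Total hydrogens = 15.
Molecular formula: C8H15ClFNO3

C8H15ClFNO3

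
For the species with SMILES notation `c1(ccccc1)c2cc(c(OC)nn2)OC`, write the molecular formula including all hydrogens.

Heavy atoms from the SMILES: 12 C, 2 N, 2 O.
Implicit hydrogens by atom environment:
  6 × C (aromatic): 1 H each → 6
  4 × C (aromatic): no H
  2 × C: 3 H each → 6
  2 × N (aromatic): no H
  2 × O: no H
  Total hydrogens = 12.
Molecular formula: C12H12N2O2

C12H12N2O2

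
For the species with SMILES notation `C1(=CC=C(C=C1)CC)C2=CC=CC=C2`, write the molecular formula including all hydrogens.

C14H14

Heavy atoms from the SMILES: 14 C.
Implicit hydrogens by atom environment:
  9 × C (aromatic): 1 H each → 9
  3 × C (aromatic): no H
  1 × C: 3 H
  1 × C: 2 H
  Total hydrogens = 14.
Molecular formula: C14H14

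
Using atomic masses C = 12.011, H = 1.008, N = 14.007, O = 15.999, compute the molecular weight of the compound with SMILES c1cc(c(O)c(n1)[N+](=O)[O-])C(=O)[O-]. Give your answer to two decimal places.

183.10

Molecular formula: C6H3N2O5-.
M = 6×12.011 + 3×1.008 + 2×14.007 + 5×15.999 = 183.10 g/mol.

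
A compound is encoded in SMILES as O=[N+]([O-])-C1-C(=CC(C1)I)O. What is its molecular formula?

Heavy atoms from the SMILES: 5 C, 1 I, 1 N, 3 O.
Implicit hydrogens by atom environment:
  3 × C: 1 H each → 3
  1 × C: 2 H
  1 × C: no H
  1 × I: no H
  1 × N (charge +1): no H
  1 × O: 1 H
  1 × O: no H
  1 × O (charge -1): no H
  Total hydrogens = 6.
Molecular formula: C5H6INO3

C5H6INO3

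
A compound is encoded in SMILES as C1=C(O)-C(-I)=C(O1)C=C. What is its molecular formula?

Heavy atoms from the SMILES: 6 C, 1 I, 2 O.
Implicit hydrogens by atom environment:
  3 × C (aromatic): no H
  1 × C: 2 H
  1 × C (aromatic): 1 H
  1 × C: 1 H
  1 × I: no H
  1 × O: 1 H
  1 × O (aromatic): no H
  Total hydrogens = 5.
Molecular formula: C6H5IO2

C6H5IO2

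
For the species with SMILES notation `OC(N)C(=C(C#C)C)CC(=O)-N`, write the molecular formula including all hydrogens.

Heavy atoms from the SMILES: 8 C, 2 N, 2 O.
Implicit hydrogens by atom environment:
  4 × C: no H
  2 × C: 1 H each → 2
  2 × N: 2 H each → 4
  1 × C: 3 H
  1 × C: 2 H
  1 × O: 1 H
  1 × O: no H
  Total hydrogens = 12.
Molecular formula: C8H12N2O2

C8H12N2O2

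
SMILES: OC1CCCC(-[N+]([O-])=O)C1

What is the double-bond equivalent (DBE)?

Molecular formula from the SMILES: C6H11NO3.
DoU = (2C + 2 + N − H − X)/2 = (2·6 + 2 + 1 − 11 − 0)/2 = 4/2 = 2.
(Structurally: 1 ring(s) + 1 π bond(s) = 2.)

2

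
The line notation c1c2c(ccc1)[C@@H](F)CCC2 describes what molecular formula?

C10H11F

Heavy atoms from the SMILES: 10 C, 1 F.
Implicit hydrogens by atom environment:
  4 × C (aromatic): 1 H each → 4
  3 × C: 2 H each → 6
  2 × C (aromatic): no H
  1 × C: 1 H
  1 × F: no H
  Total hydrogens = 11.
Molecular formula: C10H11F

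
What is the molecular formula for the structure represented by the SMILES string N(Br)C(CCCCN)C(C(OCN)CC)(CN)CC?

C13H31BrN4O

Heavy atoms from the SMILES: 1 Br, 13 C, 4 N, 1 O.
Implicit hydrogens by atom environment:
  8 × C: 2 H each → 16
  3 × N: 2 H each → 6
  2 × C: 3 H each → 6
  2 × C: 1 H each → 2
  1 × Br: no H
  1 × C: no H
  1 × N: 1 H
  1 × O: no H
  Total hydrogens = 31.
Molecular formula: C13H31BrN4O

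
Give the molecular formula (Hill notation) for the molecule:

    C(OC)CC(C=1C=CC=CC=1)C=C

Heavy atoms from the SMILES: 12 C, 1 O.
Implicit hydrogens by atom environment:
  5 × C (aromatic): 1 H each → 5
  3 × C: 2 H each → 6
  2 × C: 1 H each → 2
  1 × C: 3 H
  1 × C (aromatic): no H
  1 × O: no H
  Total hydrogens = 16.
Molecular formula: C12H16O

C12H16O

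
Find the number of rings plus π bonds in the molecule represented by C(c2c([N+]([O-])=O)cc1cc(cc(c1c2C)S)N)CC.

8

Molecular formula from the SMILES: C14H16N2O2S.
DoU = (2C + 2 + N − H − X)/2 = (2·14 + 2 + 2 − 16 − 0)/2 = 16/2 = 8.
(Structurally: 2 ring(s) + 6 π bond(s) = 8.)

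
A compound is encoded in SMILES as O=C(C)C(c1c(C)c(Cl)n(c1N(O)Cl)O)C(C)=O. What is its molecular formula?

C10H12Cl2N2O4

Heavy atoms from the SMILES: 10 C, 2 Cl, 2 N, 4 O.
Implicit hydrogens by atom environment:
  4 × C (aromatic): no H
  3 × C: 3 H each → 9
  2 × C: no H
  2 × Cl: no H
  2 × O: 1 H each → 2
  2 × O: no H
  1 × C: 1 H
  1 × N (aromatic): no H
  1 × N: no H
  Total hydrogens = 12.
Molecular formula: C10H12Cl2N2O4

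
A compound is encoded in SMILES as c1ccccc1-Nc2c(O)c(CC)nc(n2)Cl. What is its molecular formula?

C12H12ClN3O

Heavy atoms from the SMILES: 12 C, 1 Cl, 3 N, 1 O.
Implicit hydrogens by atom environment:
  5 × C (aromatic): 1 H each → 5
  5 × C (aromatic): no H
  2 × N (aromatic): no H
  1 × C: 3 H
  1 × C: 2 H
  1 × Cl: no H
  1 × N: 1 H
  1 × O: 1 H
  Total hydrogens = 12.
Molecular formula: C12H12ClN3O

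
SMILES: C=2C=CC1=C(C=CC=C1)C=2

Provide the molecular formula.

C10H8

Heavy atoms from the SMILES: 10 C.
Implicit hydrogens by atom environment:
  8 × C (aromatic): 1 H each → 8
  2 × C (aromatic): no H
  Total hydrogens = 8.
Molecular formula: C10H8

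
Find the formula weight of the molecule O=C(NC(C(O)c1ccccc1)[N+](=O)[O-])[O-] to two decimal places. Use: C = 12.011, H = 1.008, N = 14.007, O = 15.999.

225.18

Molecular formula: C9H9N2O5-.
M = 9×12.011 + 9×1.008 + 2×14.007 + 5×15.999 = 225.18 g/mol.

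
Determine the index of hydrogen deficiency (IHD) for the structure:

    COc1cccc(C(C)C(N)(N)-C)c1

Molecular formula from the SMILES: C11H18N2O.
DoU = (2C + 2 + N − H − X)/2 = (2·11 + 2 + 2 − 18 − 0)/2 = 8/2 = 4.
(Structurally: 1 ring(s) + 3 π bond(s) = 4.)

4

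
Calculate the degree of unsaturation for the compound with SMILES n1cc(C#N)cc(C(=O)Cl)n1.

7

Molecular formula from the SMILES: C6H2ClN3O.
DoU = (2C + 2 + N − H − X)/2 = (2·6 + 2 + 3 − 2 − 1)/2 = 14/2 = 7.
(Structurally: 1 ring(s) + 6 π bond(s) = 7.)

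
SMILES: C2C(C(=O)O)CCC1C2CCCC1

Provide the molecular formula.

Heavy atoms from the SMILES: 11 C, 2 O.
Implicit hydrogens by atom environment:
  7 × C: 2 H each → 14
  3 × C: 1 H each → 3
  1 × C: no H
  1 × O: 1 H
  1 × O: no H
  Total hydrogens = 18.
Molecular formula: C11H18O2

C11H18O2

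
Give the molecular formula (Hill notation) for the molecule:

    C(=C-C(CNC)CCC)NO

C8H18N2O

Heavy atoms from the SMILES: 8 C, 2 N, 1 O.
Implicit hydrogens by atom environment:
  3 × C: 2 H each → 6
  3 × C: 1 H each → 3
  2 × C: 3 H each → 6
  2 × N: 1 H each → 2
  1 × O: 1 H
  Total hydrogens = 18.
Molecular formula: C8H18N2O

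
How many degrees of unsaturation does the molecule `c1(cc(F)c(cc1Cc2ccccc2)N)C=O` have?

Molecular formula from the SMILES: C14H12FNO.
DoU = (2C + 2 + N − H − X)/2 = (2·14 + 2 + 1 − 12 − 1)/2 = 18/2 = 9.
(Structurally: 2 ring(s) + 7 π bond(s) = 9.)

9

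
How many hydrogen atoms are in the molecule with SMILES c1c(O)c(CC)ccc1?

Hydrogens are implicit in SMILES; fill each atom to its normal valence:
  4 × C (aromatic): 1 H each → 4
  2 × C (aromatic): no H
  1 × C: 3 H
  1 × C: 2 H
  1 × O: 1 H
  Total hydrogens = 10.

10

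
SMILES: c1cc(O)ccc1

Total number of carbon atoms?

The symbol for carbon appears 6 times in the SMILES. Lowercase c denotes aromatic carbon and counts toward C.

6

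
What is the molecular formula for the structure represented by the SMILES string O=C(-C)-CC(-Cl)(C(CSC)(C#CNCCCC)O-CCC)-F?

C16H27ClFNO2S

Heavy atoms from the SMILES: 16 C, 1 Cl, 1 F, 1 N, 2 O, 1 S.
Implicit hydrogens by atom environment:
  7 × C: 2 H each → 14
  5 × C: no H
  4 × C: 3 H each → 12
  2 × O: no H
  1 × Cl: no H
  1 × F: no H
  1 × N: 1 H
  1 × S: no H
  Total hydrogens = 27.
Molecular formula: C16H27ClFNO2S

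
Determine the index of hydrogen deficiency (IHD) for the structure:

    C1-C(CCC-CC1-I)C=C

Molecular formula from the SMILES: C9H15I.
DoU = (2C + 2 + N − H − X)/2 = (2·9 + 2 + 0 − 15 − 1)/2 = 4/2 = 2.
(Structurally: 1 ring(s) + 1 π bond(s) = 2.)

2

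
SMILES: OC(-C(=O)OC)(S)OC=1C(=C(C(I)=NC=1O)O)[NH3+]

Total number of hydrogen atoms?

10

Hydrogens are implicit in SMILES; fill each atom to its normal valence:
  5 × C (aromatic): no H
  3 × O: 1 H each → 3
  3 × O: no H
  2 × C: no H
  1 × C: 3 H
  1 × I: no H
  1 × N (charge +1): 3 H
  1 × N (aromatic): no H
  1 × S: 1 H
  Total hydrogens = 10.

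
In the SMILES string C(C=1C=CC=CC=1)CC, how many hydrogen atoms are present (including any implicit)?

Hydrogens are implicit in SMILES; fill each atom to its normal valence:
  5 × C (aromatic): 1 H each → 5
  2 × C: 2 H each → 4
  1 × C: 3 H
  1 × C (aromatic): no H
  Total hydrogens = 12.

12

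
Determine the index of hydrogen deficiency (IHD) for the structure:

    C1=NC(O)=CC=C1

4

Molecular formula from the SMILES: C5H5NO.
DoU = (2C + 2 + N − H − X)/2 = (2·5 + 2 + 1 − 5 − 0)/2 = 8/2 = 4.
(Structurally: 1 ring(s) + 3 π bond(s) = 4.)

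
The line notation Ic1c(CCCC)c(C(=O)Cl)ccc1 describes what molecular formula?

Heavy atoms from the SMILES: 11 C, 1 Cl, 1 I, 1 O.
Implicit hydrogens by atom environment:
  3 × C: 2 H each → 6
  3 × C (aromatic): 1 H each → 3
  3 × C (aromatic): no H
  1 × C: 3 H
  1 × C: no H
  1 × Cl: no H
  1 × I: no H
  1 × O: no H
  Total hydrogens = 12.
Molecular formula: C11H12ClIO

C11H12ClIO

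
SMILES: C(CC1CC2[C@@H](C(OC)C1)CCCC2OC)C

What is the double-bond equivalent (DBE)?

2

Molecular formula from the SMILES: C15H28O2.
DoU = (2C + 2 + N − H − X)/2 = (2·15 + 2 + 0 − 28 − 0)/2 = 4/2 = 2.
(Structurally: 2 ring(s) + 0 π bond(s) = 2.)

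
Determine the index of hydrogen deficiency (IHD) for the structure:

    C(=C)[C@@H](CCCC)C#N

Molecular formula from the SMILES: C8H13N.
DoU = (2C + 2 + N − H − X)/2 = (2·8 + 2 + 1 − 13 − 0)/2 = 6/2 = 3.
(Structurally: 0 ring(s) + 3 π bond(s) = 3.)

3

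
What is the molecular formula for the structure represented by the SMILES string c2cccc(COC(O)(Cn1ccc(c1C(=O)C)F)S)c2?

Heavy atoms from the SMILES: 15 C, 1 F, 1 N, 3 O, 1 S.
Implicit hydrogens by atom environment:
  7 × C (aromatic): 1 H each → 7
  3 × C (aromatic): no H
  2 × C: 2 H each → 4
  2 × C: no H
  2 × O: no H
  1 × C: 3 H
  1 × F: no H
  1 × N (aromatic): no H
  1 × O: 1 H
  1 × S: 1 H
  Total hydrogens = 16.
Molecular formula: C15H16FNO3S

C15H16FNO3S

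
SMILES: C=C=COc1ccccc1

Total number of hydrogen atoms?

Hydrogens are implicit in SMILES; fill each atom to its normal valence:
  5 × C (aromatic): 1 H each → 5
  1 × C: 2 H
  1 × C: 1 H
  1 × C: no H
  1 × C (aromatic): no H
  1 × O: no H
  Total hydrogens = 8.

8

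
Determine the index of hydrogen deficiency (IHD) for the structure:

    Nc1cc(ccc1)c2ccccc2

8

Molecular formula from the SMILES: C12H11N.
DoU = (2C + 2 + N − H − X)/2 = (2·12 + 2 + 1 − 11 − 0)/2 = 16/2 = 8.
(Structurally: 2 ring(s) + 6 π bond(s) = 8.)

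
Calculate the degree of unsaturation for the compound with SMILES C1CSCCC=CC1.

Molecular formula from the SMILES: C7H12S.
DoU = (2C + 2 + N − H − X)/2 = (2·7 + 2 + 0 − 12 − 0)/2 = 4/2 = 2.
(Structurally: 1 ring(s) + 1 π bond(s) = 2.)

2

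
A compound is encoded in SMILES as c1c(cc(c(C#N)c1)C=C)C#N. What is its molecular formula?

C10H6N2

Heavy atoms from the SMILES: 10 C, 2 N.
Implicit hydrogens by atom environment:
  3 × C (aromatic): 1 H each → 3
  3 × C (aromatic): no H
  2 × C: no H
  2 × N: no H
  1 × C: 2 H
  1 × C: 1 H
  Total hydrogens = 6.
Molecular formula: C10H6N2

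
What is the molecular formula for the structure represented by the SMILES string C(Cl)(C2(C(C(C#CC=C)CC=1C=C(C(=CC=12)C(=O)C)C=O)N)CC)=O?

C20H20ClNO3

Heavy atoms from the SMILES: 20 C, 1 Cl, 1 N, 3 O.
Implicit hydrogens by atom environment:
  5 × C: no H
  4 × C: 1 H each → 4
  4 × C (aromatic): no H
  3 × C: 2 H each → 6
  3 × O: no H
  2 × C: 3 H each → 6
  2 × C (aromatic): 1 H each → 2
  1 × Cl: no H
  1 × N: 2 H
  Total hydrogens = 20.
Molecular formula: C20H20ClNO3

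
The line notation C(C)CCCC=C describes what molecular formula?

C7H14

Heavy atoms from the SMILES: 7 C.
Implicit hydrogens by atom environment:
  5 × C: 2 H each → 10
  1 × C: 3 H
  1 × C: 1 H
  Total hydrogens = 14.
Molecular formula: C7H14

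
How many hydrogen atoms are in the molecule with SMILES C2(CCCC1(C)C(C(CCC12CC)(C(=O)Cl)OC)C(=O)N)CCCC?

Hydrogens are implicit in SMILES; fill each atom to its normal valence:
  9 × C: 2 H each → 18
  5 × C: no H
  4 × C: 3 H each → 12
  3 × O: no H
  2 × C: 1 H each → 2
  1 × Cl: no H
  1 × N: 2 H
  Total hydrogens = 34.

34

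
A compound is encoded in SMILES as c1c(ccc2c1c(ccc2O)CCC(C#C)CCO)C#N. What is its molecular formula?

C18H17NO2

Heavy atoms from the SMILES: 18 C, 1 N, 2 O.
Implicit hydrogens by atom environment:
  5 × C (aromatic): 1 H each → 5
  5 × C (aromatic): no H
  4 × C: 2 H each → 8
  2 × C: 1 H each → 2
  2 × C: no H
  2 × O: 1 H each → 2
  1 × N: no H
  Total hydrogens = 17.
Molecular formula: C18H17NO2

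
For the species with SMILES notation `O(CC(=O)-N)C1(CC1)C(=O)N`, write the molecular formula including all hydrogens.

Heavy atoms from the SMILES: 6 C, 2 N, 3 O.
Implicit hydrogens by atom environment:
  3 × C: 2 H each → 6
  3 × C: no H
  3 × O: no H
  2 × N: 2 H each → 4
  Total hydrogens = 10.
Molecular formula: C6H10N2O3

C6H10N2O3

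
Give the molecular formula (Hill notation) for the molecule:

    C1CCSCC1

C5H10S

Heavy atoms from the SMILES: 5 C, 1 S.
Implicit hydrogens by atom environment:
  5 × C: 2 H each → 10
  1 × S: no H
  Total hydrogens = 10.
Molecular formula: C5H10S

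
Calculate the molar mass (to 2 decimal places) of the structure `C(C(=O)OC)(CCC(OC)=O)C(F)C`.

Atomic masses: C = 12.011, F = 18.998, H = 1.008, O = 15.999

206.21

Molecular formula: C9H15FO4.
M = 9×12.011 + 1×18.998 + 15×1.008 + 4×15.999 = 206.21 g/mol.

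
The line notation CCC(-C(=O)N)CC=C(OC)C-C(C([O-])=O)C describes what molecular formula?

C12H20NO4-

Heavy atoms from the SMILES: 12 C, 1 N, 4 O.
Implicit hydrogens by atom environment:
  3 × C: 3 H each → 9
  3 × C: 2 H each → 6
  3 × C: 1 H each → 3
  3 × C: no H
  3 × O: no H
  1 × N: 2 H
  1 × O (charge -1): no H
  Total hydrogens = 20.
Net charge -1.
Molecular formula: C12H20NO4-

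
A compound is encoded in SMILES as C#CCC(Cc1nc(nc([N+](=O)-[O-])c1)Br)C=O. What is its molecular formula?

C10H8BrN3O3

Heavy atoms from the SMILES: 1 Br, 10 C, 3 N, 3 O.
Implicit hydrogens by atom environment:
  3 × C: 1 H each → 3
  3 × C (aromatic): no H
  2 × C: 2 H each → 4
  2 × N (aromatic): no H
  2 × O: no H
  1 × Br: no H
  1 × C (aromatic): 1 H
  1 × C: no H
  1 × N (charge +1): no H
  1 × O (charge -1): no H
  Total hydrogens = 8.
Molecular formula: C10H8BrN3O3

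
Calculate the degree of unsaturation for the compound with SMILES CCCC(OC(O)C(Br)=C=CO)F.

Molecular formula from the SMILES: C8H12BrFO3.
DoU = (2C + 2 + N − H − X)/2 = (2·8 + 2 + 0 − 12 − 2)/2 = 4/2 = 2.
(Structurally: 0 ring(s) + 2 π bond(s) = 2.)

2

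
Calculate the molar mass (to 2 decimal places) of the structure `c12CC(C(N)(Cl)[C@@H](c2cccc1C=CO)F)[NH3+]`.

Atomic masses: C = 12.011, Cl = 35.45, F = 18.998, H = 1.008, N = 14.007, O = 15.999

Molecular formula: C12H15ClFN2O+.
M = 12×12.011 + 1×35.45 + 1×18.998 + 15×1.008 + 2×14.007 + 1×15.999 = 257.71 g/mol.

257.71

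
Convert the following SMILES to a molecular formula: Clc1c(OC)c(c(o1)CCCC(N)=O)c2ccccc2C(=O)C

Heavy atoms from the SMILES: 17 C, 1 Cl, 1 N, 4 O.
Implicit hydrogens by atom environment:
  6 × C (aromatic): no H
  4 × C (aromatic): 1 H each → 4
  3 × C: 2 H each → 6
  3 × O: no H
  2 × C: 3 H each → 6
  2 × C: no H
  1 × Cl: no H
  1 × N: 2 H
  1 × O (aromatic): no H
  Total hydrogens = 18.
Molecular formula: C17H18ClNO4

C17H18ClNO4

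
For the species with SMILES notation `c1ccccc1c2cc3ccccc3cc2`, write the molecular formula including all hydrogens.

C16H12

Heavy atoms from the SMILES: 16 C.
Implicit hydrogens by atom environment:
  12 × C (aromatic): 1 H each → 12
  4 × C (aromatic): no H
  Total hydrogens = 12.
Molecular formula: C16H12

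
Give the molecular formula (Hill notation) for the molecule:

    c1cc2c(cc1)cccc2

C10H8

Heavy atoms from the SMILES: 10 C.
Implicit hydrogens by atom environment:
  8 × C (aromatic): 1 H each → 8
  2 × C (aromatic): no H
  Total hydrogens = 8.
Molecular formula: C10H8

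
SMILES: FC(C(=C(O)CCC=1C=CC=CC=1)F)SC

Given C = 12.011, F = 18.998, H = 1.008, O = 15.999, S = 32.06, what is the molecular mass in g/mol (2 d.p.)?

Molecular formula: C12H14F2OS.
M = 12×12.011 + 2×18.998 + 14×1.008 + 1×15.999 + 1×32.06 = 244.30 g/mol.

244.30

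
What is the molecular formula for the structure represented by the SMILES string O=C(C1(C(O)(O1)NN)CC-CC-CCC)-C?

Heavy atoms from the SMILES: 11 C, 2 N, 3 O.
Implicit hydrogens by atom environment:
  6 × C: 2 H each → 12
  3 × C: no H
  2 × C: 3 H each → 6
  2 × O: no H
  1 × N: 2 H
  1 × N: 1 H
  1 × O: 1 H
  Total hydrogens = 22.
Molecular formula: C11H22N2O3

C11H22N2O3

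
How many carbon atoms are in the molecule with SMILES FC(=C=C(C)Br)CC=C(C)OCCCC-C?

The symbol for carbon appears 13 times in the SMILES.

13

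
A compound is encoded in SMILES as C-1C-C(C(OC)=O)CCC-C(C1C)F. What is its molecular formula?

Heavy atoms from the SMILES: 11 C, 1 F, 2 O.
Implicit hydrogens by atom environment:
  5 × C: 2 H each → 10
  3 × C: 1 H each → 3
  2 × C: 3 H each → 6
  2 × O: no H
  1 × C: no H
  1 × F: no H
  Total hydrogens = 19.
Molecular formula: C11H19FO2

C11H19FO2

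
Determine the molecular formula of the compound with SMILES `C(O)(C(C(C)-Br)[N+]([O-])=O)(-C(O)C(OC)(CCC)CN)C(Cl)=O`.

C12H22BrClN2O6

Heavy atoms from the SMILES: 1 Br, 12 C, 1 Cl, 2 N, 6 O.
Implicit hydrogens by atom environment:
  3 × C: 3 H each → 9
  3 × C: 2 H each → 6
  3 × C: 1 H each → 3
  3 × C: no H
  3 × O: no H
  2 × O: 1 H each → 2
  1 × Br: no H
  1 × Cl: no H
  1 × N: 2 H
  1 × N (charge +1): no H
  1 × O (charge -1): no H
  Total hydrogens = 22.
Molecular formula: C12H22BrClN2O6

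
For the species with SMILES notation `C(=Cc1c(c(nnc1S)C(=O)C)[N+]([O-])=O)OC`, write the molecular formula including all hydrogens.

C9H9N3O4S

Heavy atoms from the SMILES: 9 C, 3 N, 4 O, 1 S.
Implicit hydrogens by atom environment:
  4 × C (aromatic): no H
  3 × O: no H
  2 × C: 3 H each → 6
  2 × C: 1 H each → 2
  2 × N (aromatic): no H
  1 × C: no H
  1 × N (charge +1): no H
  1 × O (charge -1): no H
  1 × S: 1 H
  Total hydrogens = 9.
Molecular formula: C9H9N3O4S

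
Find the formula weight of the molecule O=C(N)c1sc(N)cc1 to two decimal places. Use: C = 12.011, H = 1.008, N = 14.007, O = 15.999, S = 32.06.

Molecular formula: C5H6N2OS.
M = 5×12.011 + 6×1.008 + 2×14.007 + 1×15.999 + 1×32.06 = 142.18 g/mol.

142.18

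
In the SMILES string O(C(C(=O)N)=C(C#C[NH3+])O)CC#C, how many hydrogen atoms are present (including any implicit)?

Hydrogens are implicit in SMILES; fill each atom to its normal valence:
  6 × C: no H
  2 × O: no H
  1 × C: 2 H
  1 × C: 1 H
  1 × N (charge +1): 3 H
  1 × N: 2 H
  1 × O: 1 H
  Total hydrogens = 9.

9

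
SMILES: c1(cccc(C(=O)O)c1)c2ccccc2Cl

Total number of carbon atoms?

13

The symbol for carbon appears 13 times in the SMILES. Lowercase c denotes aromatic carbon and counts toward C.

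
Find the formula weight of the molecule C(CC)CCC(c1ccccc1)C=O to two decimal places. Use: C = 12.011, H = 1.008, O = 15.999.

Molecular formula: C13H18O.
M = 13×12.011 + 18×1.008 + 1×15.999 = 190.29 g/mol.

190.29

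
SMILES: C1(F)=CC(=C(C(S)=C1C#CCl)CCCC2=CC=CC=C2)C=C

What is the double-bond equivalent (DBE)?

11

Molecular formula from the SMILES: C19H16ClFS.
DoU = (2C + 2 + N − H − X)/2 = (2·19 + 2 + 0 − 16 − 2)/2 = 22/2 = 11.
(Structurally: 2 ring(s) + 9 π bond(s) = 11.)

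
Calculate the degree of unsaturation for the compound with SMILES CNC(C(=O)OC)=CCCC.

Molecular formula from the SMILES: C8H15NO2.
DoU = (2C + 2 + N − H − X)/2 = (2·8 + 2 + 1 − 15 − 0)/2 = 4/2 = 2.
(Structurally: 0 ring(s) + 2 π bond(s) = 2.)

2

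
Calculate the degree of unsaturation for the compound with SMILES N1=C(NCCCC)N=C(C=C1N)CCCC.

4

Molecular formula from the SMILES: C12H22N4.
DoU = (2C + 2 + N − H − X)/2 = (2·12 + 2 + 4 − 22 − 0)/2 = 8/2 = 4.
(Structurally: 1 ring(s) + 3 π bond(s) = 4.)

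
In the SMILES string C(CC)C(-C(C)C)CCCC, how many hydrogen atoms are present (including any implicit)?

24

Hydrogens are implicit in SMILES; fill each atom to its normal valence:
  5 × C: 2 H each → 10
  4 × C: 3 H each → 12
  2 × C: 1 H each → 2
  Total hydrogens = 24.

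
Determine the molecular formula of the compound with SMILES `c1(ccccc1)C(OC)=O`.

C8H8O2

Heavy atoms from the SMILES: 8 C, 2 O.
Implicit hydrogens by atom environment:
  5 × C (aromatic): 1 H each → 5
  2 × O: no H
  1 × C: 3 H
  1 × C (aromatic): no H
  1 × C: no H
  Total hydrogens = 8.
Molecular formula: C8H8O2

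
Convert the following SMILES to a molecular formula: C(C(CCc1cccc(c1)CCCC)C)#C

Heavy atoms from the SMILES: 16 C.
Implicit hydrogens by atom environment:
  5 × C: 2 H each → 10
  4 × C (aromatic): 1 H each → 4
  2 × C: 3 H each → 6
  2 × C: 1 H each → 2
  2 × C (aromatic): no H
  1 × C: no H
  Total hydrogens = 22.
Molecular formula: C16H22

C16H22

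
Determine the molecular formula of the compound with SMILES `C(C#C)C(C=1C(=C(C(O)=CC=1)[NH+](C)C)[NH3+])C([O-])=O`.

Heavy atoms from the SMILES: 13 C, 2 N, 3 O.
Implicit hydrogens by atom environment:
  4 × C (aromatic): no H
  2 × C: 3 H each → 6
  2 × C (aromatic): 1 H each → 2
  2 × C: 1 H each → 2
  2 × C: no H
  1 × C: 2 H
  1 × N (charge +1): 3 H
  1 × N (charge +1): 1 H
  1 × O: 1 H
  1 × O: no H
  1 × O (charge -1): no H
  Total hydrogens = 17.
Net charge +1.
Molecular formula: C13H17N2O3+

C13H17N2O3+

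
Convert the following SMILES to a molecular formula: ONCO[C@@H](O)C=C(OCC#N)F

C6H9FN2O4

Heavy atoms from the SMILES: 6 C, 1 F, 2 N, 4 O.
Implicit hydrogens by atom environment:
  2 × C: 2 H each → 4
  2 × C: 1 H each → 2
  2 × C: no H
  2 × O: 1 H each → 2
  2 × O: no H
  1 × F: no H
  1 × N: 1 H
  1 × N: no H
  Total hydrogens = 9.
Molecular formula: C6H9FN2O4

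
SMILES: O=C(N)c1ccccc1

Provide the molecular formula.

Heavy atoms from the SMILES: 7 C, 1 N, 1 O.
Implicit hydrogens by atom environment:
  5 × C (aromatic): 1 H each → 5
  1 × C (aromatic): no H
  1 × C: no H
  1 × N: 2 H
  1 × O: no H
  Total hydrogens = 7.
Molecular formula: C7H7NO

C7H7NO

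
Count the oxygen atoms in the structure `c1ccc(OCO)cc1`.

The symbol for oxygen appears 2 times in the SMILES.

2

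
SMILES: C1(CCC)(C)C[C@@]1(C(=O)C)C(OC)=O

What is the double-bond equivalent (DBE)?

3

Molecular formula from the SMILES: C11H18O3.
DoU = (2C + 2 + N − H − X)/2 = (2·11 + 2 + 0 − 18 − 0)/2 = 6/2 = 3.
(Structurally: 1 ring(s) + 2 π bond(s) = 3.)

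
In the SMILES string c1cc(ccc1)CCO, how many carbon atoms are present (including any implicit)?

8

The symbol for carbon appears 8 times in the SMILES. Lowercase c denotes aromatic carbon and counts toward C.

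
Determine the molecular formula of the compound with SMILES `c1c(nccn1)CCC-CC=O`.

Heavy atoms from the SMILES: 9 C, 2 N, 1 O.
Implicit hydrogens by atom environment:
  4 × C: 2 H each → 8
  3 × C (aromatic): 1 H each → 3
  2 × N (aromatic): no H
  1 × C: 1 H
  1 × C (aromatic): no H
  1 × O: no H
  Total hydrogens = 12.
Molecular formula: C9H12N2O

C9H12N2O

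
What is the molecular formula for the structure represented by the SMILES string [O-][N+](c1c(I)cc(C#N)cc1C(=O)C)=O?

C9H5IN2O3

Heavy atoms from the SMILES: 9 C, 1 I, 2 N, 3 O.
Implicit hydrogens by atom environment:
  4 × C (aromatic): no H
  2 × C (aromatic): 1 H each → 2
  2 × C: no H
  2 × O: no H
  1 × C: 3 H
  1 × I: no H
  1 × N (charge +1): no H
  1 × N: no H
  1 × O (charge -1): no H
  Total hydrogens = 5.
Molecular formula: C9H5IN2O3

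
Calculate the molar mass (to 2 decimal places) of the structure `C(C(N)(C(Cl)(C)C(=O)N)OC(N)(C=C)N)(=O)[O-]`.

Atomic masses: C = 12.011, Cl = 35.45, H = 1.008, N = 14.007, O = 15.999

Molecular formula: C8H14ClN4O4-.
M = 8×12.011 + 1×35.45 + 14×1.008 + 4×14.007 + 4×15.999 = 265.67 g/mol.

265.67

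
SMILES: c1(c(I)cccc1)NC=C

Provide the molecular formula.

C8H8IN

Heavy atoms from the SMILES: 8 C, 1 I, 1 N.
Implicit hydrogens by atom environment:
  4 × C (aromatic): 1 H each → 4
  2 × C (aromatic): no H
  1 × C: 2 H
  1 × C: 1 H
  1 × I: no H
  1 × N: 1 H
  Total hydrogens = 8.
Molecular formula: C8H8IN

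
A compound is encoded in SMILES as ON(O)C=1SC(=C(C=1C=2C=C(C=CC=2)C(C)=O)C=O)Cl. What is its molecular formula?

Heavy atoms from the SMILES: 13 C, 1 Cl, 1 N, 4 O, 1 S.
Implicit hydrogens by atom environment:
  6 × C (aromatic): no H
  4 × C (aromatic): 1 H each → 4
  2 × O: 1 H each → 2
  2 × O: no H
  1 × C: 3 H
  1 × C: 1 H
  1 × C: no H
  1 × Cl: no H
  1 × N: no H
  1 × S (aromatic): no H
  Total hydrogens = 10.
Molecular formula: C13H10ClNO4S

C13H10ClNO4S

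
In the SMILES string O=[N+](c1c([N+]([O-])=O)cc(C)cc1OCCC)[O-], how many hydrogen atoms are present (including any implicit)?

Hydrogens are implicit in SMILES; fill each atom to its normal valence:
  4 × C (aromatic): no H
  3 × O: no H
  2 × C: 3 H each → 6
  2 × C: 2 H each → 4
  2 × C (aromatic): 1 H each → 2
  2 × N (charge +1): no H
  2 × O (charge -1): no H
  Total hydrogens = 12.

12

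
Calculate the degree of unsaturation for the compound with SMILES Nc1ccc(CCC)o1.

Molecular formula from the SMILES: C7H11NO.
DoU = (2C + 2 + N − H − X)/2 = (2·7 + 2 + 1 − 11 − 0)/2 = 6/2 = 3.
(Structurally: 1 ring(s) + 2 π bond(s) = 3.)

3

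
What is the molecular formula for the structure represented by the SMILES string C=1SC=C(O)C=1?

Heavy atoms from the SMILES: 4 C, 1 O, 1 S.
Implicit hydrogens by atom environment:
  3 × C (aromatic): 1 H each → 3
  1 × C (aromatic): no H
  1 × O: 1 H
  1 × S (aromatic): no H
  Total hydrogens = 4.
Molecular formula: C4H4OS

C4H4OS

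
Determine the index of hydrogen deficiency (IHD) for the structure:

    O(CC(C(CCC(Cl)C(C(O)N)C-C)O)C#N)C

Molecular formula from the SMILES: C12H23ClN2O3.
DoU = (2C + 2 + N − H − X)/2 = (2·12 + 2 + 2 − 23 − 1)/2 = 4/2 = 2.
(Structurally: 0 ring(s) + 2 π bond(s) = 2.)

2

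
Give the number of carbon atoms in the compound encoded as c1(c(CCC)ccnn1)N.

7

The symbol for carbon appears 7 times in the SMILES. Lowercase c denotes aromatic carbon and counts toward C.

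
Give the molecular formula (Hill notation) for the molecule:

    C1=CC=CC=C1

Heavy atoms from the SMILES: 6 C.
Implicit hydrogens by atom environment:
  6 × C (aromatic): 1 H each → 6
  Total hydrogens = 6.
Molecular formula: C6H6

C6H6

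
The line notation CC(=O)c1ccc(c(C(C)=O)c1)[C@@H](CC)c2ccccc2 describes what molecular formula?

Heavy atoms from the SMILES: 19 C, 2 O.
Implicit hydrogens by atom environment:
  8 × C (aromatic): 1 H each → 8
  4 × C (aromatic): no H
  3 × C: 3 H each → 9
  2 × C: no H
  2 × O: no H
  1 × C: 2 H
  1 × C: 1 H
  Total hydrogens = 20.
Molecular formula: C19H20O2

C19H20O2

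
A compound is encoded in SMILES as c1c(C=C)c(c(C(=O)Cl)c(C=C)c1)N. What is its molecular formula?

C11H10ClNO

Heavy atoms from the SMILES: 11 C, 1 Cl, 1 N, 1 O.
Implicit hydrogens by atom environment:
  4 × C (aromatic): no H
  2 × C: 2 H each → 4
  2 × C (aromatic): 1 H each → 2
  2 × C: 1 H each → 2
  1 × C: no H
  1 × Cl: no H
  1 × N: 2 H
  1 × O: no H
  Total hydrogens = 10.
Molecular formula: C11H10ClNO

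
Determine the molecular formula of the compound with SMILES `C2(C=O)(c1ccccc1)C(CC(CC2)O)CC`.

Heavy atoms from the SMILES: 15 C, 2 O.
Implicit hydrogens by atom environment:
  5 × C (aromatic): 1 H each → 5
  4 × C: 2 H each → 8
  3 × C: 1 H each → 3
  1 × C: 3 H
  1 × C: no H
  1 × C (aromatic): no H
  1 × O: 1 H
  1 × O: no H
  Total hydrogens = 20.
Molecular formula: C15H20O2

C15H20O2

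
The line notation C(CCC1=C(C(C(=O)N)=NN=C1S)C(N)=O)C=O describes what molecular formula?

C10H12N4O3S

Heavy atoms from the SMILES: 10 C, 4 N, 3 O, 1 S.
Implicit hydrogens by atom environment:
  4 × C (aromatic): no H
  3 × C: 2 H each → 6
  3 × O: no H
  2 × C: no H
  2 × N: 2 H each → 4
  2 × N (aromatic): no H
  1 × C: 1 H
  1 × S: 1 H
  Total hydrogens = 12.
Molecular formula: C10H12N4O3S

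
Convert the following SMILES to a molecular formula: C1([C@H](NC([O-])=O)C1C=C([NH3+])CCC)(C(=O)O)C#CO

C12H16N2O5

Heavy atoms from the SMILES: 12 C, 2 N, 5 O.
Implicit hydrogens by atom environment:
  6 × C: no H
  3 × C: 1 H each → 3
  2 × C: 2 H each → 4
  2 × O: 1 H each → 2
  2 × O: no H
  1 × C: 3 H
  1 × N (charge +1): 3 H
  1 × N: 1 H
  1 × O (charge -1): no H
  Total hydrogens = 16.
Molecular formula: C12H16N2O5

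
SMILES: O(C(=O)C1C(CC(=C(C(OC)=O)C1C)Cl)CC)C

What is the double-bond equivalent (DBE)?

Molecular formula from the SMILES: C13H19ClO4.
DoU = (2C + 2 + N − H − X)/2 = (2·13 + 2 + 0 − 19 − 1)/2 = 8/2 = 4.
(Structurally: 1 ring(s) + 3 π bond(s) = 4.)

4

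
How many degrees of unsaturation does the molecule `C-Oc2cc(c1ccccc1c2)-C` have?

7

Molecular formula from the SMILES: C12H12O.
DoU = (2C + 2 + N − H − X)/2 = (2·12 + 2 + 0 − 12 − 0)/2 = 14/2 = 7.
(Structurally: 2 ring(s) + 5 π bond(s) = 7.)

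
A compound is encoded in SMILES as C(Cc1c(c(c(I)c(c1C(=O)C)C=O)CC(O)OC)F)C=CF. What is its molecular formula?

Heavy atoms from the SMILES: 16 C, 2 F, 1 I, 4 O.
Implicit hydrogens by atom environment:
  6 × C (aromatic): no H
  4 × C: 1 H each → 4
  3 × C: 2 H each → 6
  3 × O: no H
  2 × C: 3 H each → 6
  2 × F: no H
  1 × C: no H
  1 × I: no H
  1 × O: 1 H
  Total hydrogens = 17.
Molecular formula: C16H17F2IO4

C16H17F2IO4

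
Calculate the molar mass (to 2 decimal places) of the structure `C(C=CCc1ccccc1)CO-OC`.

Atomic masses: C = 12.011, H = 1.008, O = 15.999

192.26

Molecular formula: C12H16O2.
M = 12×12.011 + 16×1.008 + 2×15.999 = 192.26 g/mol.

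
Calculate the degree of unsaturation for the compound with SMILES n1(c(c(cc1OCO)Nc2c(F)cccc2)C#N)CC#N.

Molecular formula from the SMILES: C14H11FN4O2.
DoU = (2C + 2 + N − H − X)/2 = (2·14 + 2 + 4 − 11 − 1)/2 = 22/2 = 11.
(Structurally: 2 ring(s) + 9 π bond(s) = 11.)

11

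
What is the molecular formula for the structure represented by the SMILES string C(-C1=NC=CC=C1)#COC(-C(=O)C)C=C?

Heavy atoms from the SMILES: 12 C, 1 N, 2 O.
Implicit hydrogens by atom environment:
  4 × C (aromatic): 1 H each → 4
  3 × C: no H
  2 × C: 1 H each → 2
  2 × O: no H
  1 × C: 3 H
  1 × C: 2 H
  1 × C (aromatic): no H
  1 × N (aromatic): no H
  Total hydrogens = 11.
Molecular formula: C12H11NO2

C12H11NO2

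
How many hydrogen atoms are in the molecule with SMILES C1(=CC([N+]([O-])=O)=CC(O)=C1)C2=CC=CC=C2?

Hydrogens are implicit in SMILES; fill each atom to its normal valence:
  8 × C (aromatic): 1 H each → 8
  4 × C (aromatic): no H
  1 × N (charge +1): no H
  1 × O: 1 H
  1 × O: no H
  1 × O (charge -1): no H
  Total hydrogens = 9.

9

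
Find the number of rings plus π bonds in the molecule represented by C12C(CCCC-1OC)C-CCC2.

2

Molecular formula from the SMILES: C11H20O.
DoU = (2C + 2 + N − H − X)/2 = (2·11 + 2 + 0 − 20 − 0)/2 = 4/2 = 2.
(Structurally: 2 ring(s) + 0 π bond(s) = 2.)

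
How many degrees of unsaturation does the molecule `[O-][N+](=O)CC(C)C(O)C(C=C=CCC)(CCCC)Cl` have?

3

Molecular formula from the SMILES: C14H24ClNO3.
DoU = (2C + 2 + N − H − X)/2 = (2·14 + 2 + 1 − 24 − 1)/2 = 6/2 = 3.
(Structurally: 0 ring(s) + 3 π bond(s) = 3.)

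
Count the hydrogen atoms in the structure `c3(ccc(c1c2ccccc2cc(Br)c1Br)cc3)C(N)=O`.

Hydrogens are implicit in SMILES; fill each atom to its normal valence:
  9 × C (aromatic): 1 H each → 9
  7 × C (aromatic): no H
  2 × Br: no H
  1 × C: no H
  1 × N: 2 H
  1 × O: no H
  Total hydrogens = 11.

11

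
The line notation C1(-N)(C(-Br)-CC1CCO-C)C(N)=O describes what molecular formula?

Heavy atoms from the SMILES: 1 Br, 8 C, 2 N, 2 O.
Implicit hydrogens by atom environment:
  3 × C: 2 H each → 6
  2 × C: 1 H each → 2
  2 × C: no H
  2 × N: 2 H each → 4
  2 × O: no H
  1 × Br: no H
  1 × C: 3 H
  Total hydrogens = 15.
Molecular formula: C8H15BrN2O2

C8H15BrN2O2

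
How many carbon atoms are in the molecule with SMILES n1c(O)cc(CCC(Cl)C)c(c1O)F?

The symbol for carbon appears 9 times in the SMILES. Lowercase c denotes aromatic carbon and counts toward C.

9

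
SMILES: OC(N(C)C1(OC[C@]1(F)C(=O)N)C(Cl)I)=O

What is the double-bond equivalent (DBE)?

3

Molecular formula from the SMILES: C7H9ClFIN2O4.
DoU = (2C + 2 + N − H − X)/2 = (2·7 + 2 + 2 − 9 − 3)/2 = 6/2 = 3.
(Structurally: 1 ring(s) + 2 π bond(s) = 3.)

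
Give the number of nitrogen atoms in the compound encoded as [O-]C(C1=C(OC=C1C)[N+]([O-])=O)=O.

The symbol for nitrogen appears 1 time in the SMILES.

1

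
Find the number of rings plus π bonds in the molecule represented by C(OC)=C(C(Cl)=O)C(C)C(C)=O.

Molecular formula from the SMILES: C8H11ClO3.
DoU = (2C + 2 + N − H − X)/2 = (2·8 + 2 + 0 − 11 − 1)/2 = 6/2 = 3.
(Structurally: 0 ring(s) + 3 π bond(s) = 3.)

3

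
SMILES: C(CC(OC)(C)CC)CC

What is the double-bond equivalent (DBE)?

Molecular formula from the SMILES: C9H20O.
DoU = (2C + 2 + N − H − X)/2 = (2·9 + 2 + 0 − 20 − 0)/2 = 0/2 = 0.
(Structurally: 0 ring(s) + 0 π bond(s) = 0.)

0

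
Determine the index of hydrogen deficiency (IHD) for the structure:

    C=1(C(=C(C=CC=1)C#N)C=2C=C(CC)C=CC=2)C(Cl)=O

11

Molecular formula from the SMILES: C16H12ClNO.
DoU = (2C + 2 + N − H − X)/2 = (2·16 + 2 + 1 − 12 − 1)/2 = 22/2 = 11.
(Structurally: 2 ring(s) + 9 π bond(s) = 11.)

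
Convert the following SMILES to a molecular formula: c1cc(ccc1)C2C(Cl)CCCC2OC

Heavy atoms from the SMILES: 13 C, 1 Cl, 1 O.
Implicit hydrogens by atom environment:
  5 × C (aromatic): 1 H each → 5
  3 × C: 2 H each → 6
  3 × C: 1 H each → 3
  1 × C: 3 H
  1 × C (aromatic): no H
  1 × Cl: no H
  1 × O: no H
  Total hydrogens = 17.
Molecular formula: C13H17ClO

C13H17ClO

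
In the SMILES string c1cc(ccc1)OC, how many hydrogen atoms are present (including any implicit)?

8

Hydrogens are implicit in SMILES; fill each atom to its normal valence:
  5 × C (aromatic): 1 H each → 5
  1 × C: 3 H
  1 × C (aromatic): no H
  1 × O: no H
  Total hydrogens = 8.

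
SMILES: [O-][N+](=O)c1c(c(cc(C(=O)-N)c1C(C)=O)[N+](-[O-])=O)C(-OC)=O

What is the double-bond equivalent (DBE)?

9

Molecular formula from the SMILES: C11H9N3O8.
DoU = (2C + 2 + N − H − X)/2 = (2·11 + 2 + 3 − 9 − 0)/2 = 18/2 = 9.
(Structurally: 1 ring(s) + 8 π bond(s) = 9.)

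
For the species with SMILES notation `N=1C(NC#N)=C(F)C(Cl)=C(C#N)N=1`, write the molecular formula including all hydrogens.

C6HClFN5

Heavy atoms from the SMILES: 6 C, 1 Cl, 1 F, 5 N.
Implicit hydrogens by atom environment:
  4 × C (aromatic): no H
  2 × C: no H
  2 × N (aromatic): no H
  2 × N: no H
  1 × Cl: no H
  1 × F: no H
  1 × N: 1 H
  Total hydrogens = 1.
Molecular formula: C6HClFN5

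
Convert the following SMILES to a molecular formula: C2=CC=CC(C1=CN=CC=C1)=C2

C11H9N

Heavy atoms from the SMILES: 11 C, 1 N.
Implicit hydrogens by atom environment:
  9 × C (aromatic): 1 H each → 9
  2 × C (aromatic): no H
  1 × N (aromatic): no H
  Total hydrogens = 9.
Molecular formula: C11H9N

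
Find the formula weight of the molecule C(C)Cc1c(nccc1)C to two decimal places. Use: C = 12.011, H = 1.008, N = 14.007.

Molecular formula: C9H13N.
M = 9×12.011 + 13×1.008 + 1×14.007 = 135.21 g/mol.

135.21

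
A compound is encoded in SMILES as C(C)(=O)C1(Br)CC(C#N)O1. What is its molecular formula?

C6H6BrNO2

Heavy atoms from the SMILES: 1 Br, 6 C, 1 N, 2 O.
Implicit hydrogens by atom environment:
  3 × C: no H
  2 × O: no H
  1 × Br: no H
  1 × C: 3 H
  1 × C: 2 H
  1 × C: 1 H
  1 × N: no H
  Total hydrogens = 6.
Molecular formula: C6H6BrNO2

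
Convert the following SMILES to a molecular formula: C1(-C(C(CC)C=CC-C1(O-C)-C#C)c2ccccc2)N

C18H23NO

Heavy atoms from the SMILES: 18 C, 1 N, 1 O.
Implicit hydrogens by atom environment:
  6 × C: 1 H each → 6
  5 × C (aromatic): 1 H each → 5
  2 × C: 3 H each → 6
  2 × C: 2 H each → 4
  2 × C: no H
  1 × C (aromatic): no H
  1 × N: 2 H
  1 × O: no H
  Total hydrogens = 23.
Molecular formula: C18H23NO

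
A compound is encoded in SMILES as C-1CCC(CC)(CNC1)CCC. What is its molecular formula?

Heavy atoms from the SMILES: 11 C, 1 N.
Implicit hydrogens by atom environment:
  8 × C: 2 H each → 16
  2 × C: 3 H each → 6
  1 × C: no H
  1 × N: 1 H
  Total hydrogens = 23.
Molecular formula: C11H23N

C11H23N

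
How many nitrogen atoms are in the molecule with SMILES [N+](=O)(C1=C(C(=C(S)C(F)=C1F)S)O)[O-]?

The symbol for nitrogen appears 1 time in the SMILES.

1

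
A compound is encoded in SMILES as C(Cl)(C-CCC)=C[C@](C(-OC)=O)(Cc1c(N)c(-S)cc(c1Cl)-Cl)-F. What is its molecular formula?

Heavy atoms from the SMILES: 16 C, 3 Cl, 1 F, 1 N, 2 O, 1 S.
Implicit hydrogens by atom environment:
  5 × C (aromatic): no H
  4 × C: 2 H each → 8
  3 × C: no H
  3 × Cl: no H
  2 × C: 3 H each → 6
  2 × O: no H
  1 × C (aromatic): 1 H
  1 × C: 1 H
  1 × F: no H
  1 × N: 2 H
  1 × S: 1 H
  Total hydrogens = 19.
Molecular formula: C16H19Cl3FNO2S

C16H19Cl3FNO2S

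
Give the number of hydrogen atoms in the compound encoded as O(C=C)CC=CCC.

Hydrogens are implicit in SMILES; fill each atom to its normal valence:
  3 × C: 2 H each → 6
  3 × C: 1 H each → 3
  1 × C: 3 H
  1 × O: no H
  Total hydrogens = 12.

12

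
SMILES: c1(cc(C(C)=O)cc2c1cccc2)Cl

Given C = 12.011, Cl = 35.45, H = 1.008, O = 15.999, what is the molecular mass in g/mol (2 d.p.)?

204.65

Molecular formula: C12H9ClO.
M = 12×12.011 + 1×35.45 + 9×1.008 + 1×15.999 = 204.65 g/mol.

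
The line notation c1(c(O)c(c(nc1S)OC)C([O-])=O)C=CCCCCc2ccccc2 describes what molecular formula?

C19H20NO4S-

Heavy atoms from the SMILES: 19 C, 1 N, 4 O, 1 S.
Implicit hydrogens by atom environment:
  6 × C (aromatic): no H
  5 × C (aromatic): 1 H each → 5
  4 × C: 2 H each → 8
  2 × C: 1 H each → 2
  2 × O: no H
  1 × C: 3 H
  1 × C: no H
  1 × N (aromatic): no H
  1 × O: 1 H
  1 × O (charge -1): no H
  1 × S: 1 H
  Total hydrogens = 20.
Net charge -1.
Molecular formula: C19H20NO4S-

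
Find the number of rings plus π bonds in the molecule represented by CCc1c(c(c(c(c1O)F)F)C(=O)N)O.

5

Molecular formula from the SMILES: C9H9F2NO3.
DoU = (2C + 2 + N − H − X)/2 = (2·9 + 2 + 1 − 9 − 2)/2 = 10/2 = 5.
(Structurally: 1 ring(s) + 4 π bond(s) = 5.)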